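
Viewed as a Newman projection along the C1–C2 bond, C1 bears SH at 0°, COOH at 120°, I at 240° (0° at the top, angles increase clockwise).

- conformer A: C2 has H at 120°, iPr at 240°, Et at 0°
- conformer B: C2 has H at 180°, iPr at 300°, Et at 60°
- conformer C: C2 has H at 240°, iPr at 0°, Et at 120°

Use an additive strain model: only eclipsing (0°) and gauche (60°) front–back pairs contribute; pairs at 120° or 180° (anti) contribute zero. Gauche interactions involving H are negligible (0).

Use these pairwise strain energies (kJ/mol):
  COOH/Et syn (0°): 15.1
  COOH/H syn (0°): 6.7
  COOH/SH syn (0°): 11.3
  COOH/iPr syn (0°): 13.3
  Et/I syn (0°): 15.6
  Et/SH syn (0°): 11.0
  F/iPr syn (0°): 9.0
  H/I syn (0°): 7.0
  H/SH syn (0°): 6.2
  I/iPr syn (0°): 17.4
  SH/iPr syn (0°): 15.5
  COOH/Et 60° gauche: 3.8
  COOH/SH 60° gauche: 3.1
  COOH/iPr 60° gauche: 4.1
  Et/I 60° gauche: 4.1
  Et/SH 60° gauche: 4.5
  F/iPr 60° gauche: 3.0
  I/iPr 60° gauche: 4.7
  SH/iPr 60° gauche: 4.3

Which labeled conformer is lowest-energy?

A (eclipsed): SH–Et eclipsed, COOH–H eclipsed, I–iPr eclipsed; 11.0 + 6.7 + 17.4 = 35.1 kJ/mol.
B (staggered): SH–iPr gauche, SH–Et gauche, COOH–Et gauche, I–iPr gauche; 4.3 + 4.5 + 3.8 + 4.7 = 17.3 kJ/mol.
C (eclipsed): SH–iPr eclipsed, COOH–Et eclipsed, I–H eclipsed; 15.5 + 15.1 + 7.0 = 37.6 kJ/mol.
B has the lowest total (17.3 kJ/mol).

B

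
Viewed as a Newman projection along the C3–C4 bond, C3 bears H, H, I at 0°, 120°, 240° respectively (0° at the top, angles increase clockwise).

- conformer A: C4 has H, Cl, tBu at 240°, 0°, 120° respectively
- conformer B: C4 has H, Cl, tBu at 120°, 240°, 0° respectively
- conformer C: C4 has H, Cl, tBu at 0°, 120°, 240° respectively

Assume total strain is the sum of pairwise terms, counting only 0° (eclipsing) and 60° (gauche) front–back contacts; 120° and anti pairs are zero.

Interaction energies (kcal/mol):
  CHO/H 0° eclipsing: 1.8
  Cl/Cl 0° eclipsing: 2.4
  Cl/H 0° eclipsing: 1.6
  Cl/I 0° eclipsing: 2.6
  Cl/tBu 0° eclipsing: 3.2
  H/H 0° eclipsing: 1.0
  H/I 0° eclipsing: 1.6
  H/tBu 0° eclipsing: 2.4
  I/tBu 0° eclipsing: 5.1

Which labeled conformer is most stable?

A is eclipsed. H at 0° is eclipsed with Cl at 0° (1.6); H at 120° is eclipsed with tBu at 120° (2.4); I at 240° is eclipsed with H at 240° (1.6). Total 5.6 kcal/mol.
B is eclipsed. H at 0° is eclipsed with tBu at 0° (2.4); H at 120° is eclipsed with H at 120° (1.0); I at 240° is eclipsed with Cl at 240° (2.6). Total 6.0 kcal/mol.
C is eclipsed. H at 0° is eclipsed with H at 0° (1.0); H at 120° is eclipsed with Cl at 120° (1.6); I at 240° is eclipsed with tBu at 240° (5.1). Total 7.7 kcal/mol.
A has the lowest total (5.6 kcal/mol).

A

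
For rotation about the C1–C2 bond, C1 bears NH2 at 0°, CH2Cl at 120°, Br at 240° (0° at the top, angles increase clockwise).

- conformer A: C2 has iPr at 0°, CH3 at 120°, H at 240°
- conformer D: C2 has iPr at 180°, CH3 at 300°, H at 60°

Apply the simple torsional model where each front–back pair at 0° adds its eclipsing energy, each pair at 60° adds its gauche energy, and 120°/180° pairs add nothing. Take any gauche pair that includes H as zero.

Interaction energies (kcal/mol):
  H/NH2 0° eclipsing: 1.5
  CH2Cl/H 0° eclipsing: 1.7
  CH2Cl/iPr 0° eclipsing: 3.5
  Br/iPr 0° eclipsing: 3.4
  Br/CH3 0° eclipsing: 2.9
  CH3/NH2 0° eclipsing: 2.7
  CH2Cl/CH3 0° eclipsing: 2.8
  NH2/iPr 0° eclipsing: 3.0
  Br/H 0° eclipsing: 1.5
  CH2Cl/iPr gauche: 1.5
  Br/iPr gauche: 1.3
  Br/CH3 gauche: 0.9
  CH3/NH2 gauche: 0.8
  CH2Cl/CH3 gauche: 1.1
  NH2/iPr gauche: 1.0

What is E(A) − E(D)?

A is eclipsed. NH2 at 0° is eclipsed with iPr at 0° (3.0); CH2Cl at 120° is eclipsed with CH3 at 120° (2.8); Br at 240° is eclipsed with H at 240° (1.5). Total 7.3 kcal/mol.
D is staggered. NH2 at 0° is gauche with CH3 at 300° (0.8); CH2Cl at 120° is gauche with iPr at 180° (1.5); Br at 240° is gauche with iPr at 180° (1.3); Br at 240° is gauche with CH3 at 300° (0.9). Total 4.5 kcal/mol.
E(A) − E(D) = 7.3 − 4.5 = +2.8 kcal/mol.

+2.8 kcal/mol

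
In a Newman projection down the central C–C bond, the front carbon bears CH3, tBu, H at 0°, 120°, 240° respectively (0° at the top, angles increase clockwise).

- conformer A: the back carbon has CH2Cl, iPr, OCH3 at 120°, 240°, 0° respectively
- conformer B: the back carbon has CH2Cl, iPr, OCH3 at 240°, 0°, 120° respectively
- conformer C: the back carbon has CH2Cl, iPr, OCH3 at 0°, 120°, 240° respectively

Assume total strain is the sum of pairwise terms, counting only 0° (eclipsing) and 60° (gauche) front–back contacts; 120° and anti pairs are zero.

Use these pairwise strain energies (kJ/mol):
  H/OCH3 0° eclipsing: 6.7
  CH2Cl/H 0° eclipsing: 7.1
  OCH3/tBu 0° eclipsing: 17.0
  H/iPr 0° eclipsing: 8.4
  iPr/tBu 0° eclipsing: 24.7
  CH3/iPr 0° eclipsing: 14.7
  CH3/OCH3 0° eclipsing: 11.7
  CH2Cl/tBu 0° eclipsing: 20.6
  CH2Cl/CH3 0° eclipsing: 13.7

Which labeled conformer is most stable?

B

A (eclipsed): CH3–OCH3 eclipsed, tBu–CH2Cl eclipsed, H–iPr eclipsed; 11.7 + 20.6 + 8.4 = 40.7 kJ/mol.
B (eclipsed): CH3–iPr eclipsed, tBu–OCH3 eclipsed, H–CH2Cl eclipsed; 14.7 + 17.0 + 7.1 = 38.8 kJ/mol.
C (eclipsed): CH3–CH2Cl eclipsed, tBu–iPr eclipsed, H–OCH3 eclipsed; 13.7 + 24.7 + 6.7 = 45.1 kJ/mol.
B has the lowest total (38.8 kJ/mol).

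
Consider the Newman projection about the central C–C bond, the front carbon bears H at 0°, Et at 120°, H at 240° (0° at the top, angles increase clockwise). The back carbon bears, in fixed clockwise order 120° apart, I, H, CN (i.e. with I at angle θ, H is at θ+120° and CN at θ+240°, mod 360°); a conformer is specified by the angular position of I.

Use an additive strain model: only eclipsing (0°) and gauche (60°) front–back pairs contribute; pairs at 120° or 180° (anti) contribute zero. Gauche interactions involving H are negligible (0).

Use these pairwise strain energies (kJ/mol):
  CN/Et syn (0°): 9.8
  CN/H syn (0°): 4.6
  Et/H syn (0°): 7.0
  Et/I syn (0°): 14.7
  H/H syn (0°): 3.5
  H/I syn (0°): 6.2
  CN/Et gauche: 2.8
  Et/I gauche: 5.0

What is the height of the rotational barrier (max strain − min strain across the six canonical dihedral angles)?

20.0 kJ/mol

I at 0° (eclipsed): H–I eclipsed, Et–H eclipsed, H–CN eclipsed; 6.2 + 7.0 + 4.6 = 17.8 kJ/mol.
I at 60° (staggered): Et–I gauche; 5.0 = 5.0 kJ/mol.
I at 120° (eclipsed): H–CN eclipsed, Et–I eclipsed, H–H eclipsed; 4.6 + 14.7 + 3.5 = 22.8 kJ/mol.
I at 180° (staggered): Et–I gauche, Et–CN gauche; 5.0 + 2.8 = 7.8 kJ/mol.
I at 240° (eclipsed): H–H eclipsed, Et–CN eclipsed, H–I eclipsed; 3.5 + 9.8 + 6.2 = 19.5 kJ/mol.
I at 300° (staggered): Et–CN gauche; 2.8 = 2.8 kJ/mol.
Max at 120° (22.8 kJ/mol), min at 300° (2.8 kJ/mol); barrier = 20.0 kJ/mol.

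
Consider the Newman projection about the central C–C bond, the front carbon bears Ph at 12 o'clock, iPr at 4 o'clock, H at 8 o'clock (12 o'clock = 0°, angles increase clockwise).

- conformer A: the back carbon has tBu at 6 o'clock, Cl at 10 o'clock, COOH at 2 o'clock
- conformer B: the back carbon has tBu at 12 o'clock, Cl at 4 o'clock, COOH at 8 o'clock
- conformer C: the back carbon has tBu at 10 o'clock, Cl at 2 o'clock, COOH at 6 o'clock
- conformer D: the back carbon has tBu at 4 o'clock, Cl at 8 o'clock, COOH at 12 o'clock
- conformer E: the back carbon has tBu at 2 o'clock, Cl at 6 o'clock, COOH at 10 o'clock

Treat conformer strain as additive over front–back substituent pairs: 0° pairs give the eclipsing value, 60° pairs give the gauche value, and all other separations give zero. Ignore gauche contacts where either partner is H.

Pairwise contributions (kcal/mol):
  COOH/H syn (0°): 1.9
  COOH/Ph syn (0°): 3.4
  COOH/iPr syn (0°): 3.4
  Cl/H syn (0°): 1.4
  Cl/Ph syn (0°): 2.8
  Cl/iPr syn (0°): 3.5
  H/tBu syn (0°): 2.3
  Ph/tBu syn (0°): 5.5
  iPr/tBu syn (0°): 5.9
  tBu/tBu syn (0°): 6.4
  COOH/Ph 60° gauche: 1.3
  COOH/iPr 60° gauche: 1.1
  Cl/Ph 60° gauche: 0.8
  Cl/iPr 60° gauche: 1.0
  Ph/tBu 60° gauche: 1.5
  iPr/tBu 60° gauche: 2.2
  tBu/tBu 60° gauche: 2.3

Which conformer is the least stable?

B

A (staggered): Ph(0°)/Cl(300°) gauche 0.8; Ph(0°)/COOH(60°) gauche 1.3; iPr(120°)/tBu(180°) gauche 2.2; iPr(120°)/COOH(60°) gauche 1.1 → 5.4 kcal/mol.
B (eclipsed): Ph(0°)/tBu(0°) eclipsed 5.5; iPr(120°)/Cl(120°) eclipsed 3.5; H(240°)/COOH(240°) eclipsed 1.9 → 10.9 kcal/mol.
C (staggered): Ph(0°)/tBu(300°) gauche 1.5; Ph(0°)/Cl(60°) gauche 0.8; iPr(120°)/Cl(60°) gauche 1.0; iPr(120°)/COOH(180°) gauche 1.1 → 4.4 kcal/mol.
D (eclipsed): Ph(0°)/COOH(0°) eclipsed 3.4; iPr(120°)/tBu(120°) eclipsed 5.9; H(240°)/Cl(240°) eclipsed 1.4 → 10.7 kcal/mol.
E (staggered): Ph(0°)/tBu(60°) gauche 1.5; Ph(0°)/COOH(300°) gauche 1.3; iPr(120°)/tBu(60°) gauche 2.2; iPr(120°)/Cl(180°) gauche 1.0 → 6.0 kcal/mol.
B has the highest total (10.9 kcal/mol).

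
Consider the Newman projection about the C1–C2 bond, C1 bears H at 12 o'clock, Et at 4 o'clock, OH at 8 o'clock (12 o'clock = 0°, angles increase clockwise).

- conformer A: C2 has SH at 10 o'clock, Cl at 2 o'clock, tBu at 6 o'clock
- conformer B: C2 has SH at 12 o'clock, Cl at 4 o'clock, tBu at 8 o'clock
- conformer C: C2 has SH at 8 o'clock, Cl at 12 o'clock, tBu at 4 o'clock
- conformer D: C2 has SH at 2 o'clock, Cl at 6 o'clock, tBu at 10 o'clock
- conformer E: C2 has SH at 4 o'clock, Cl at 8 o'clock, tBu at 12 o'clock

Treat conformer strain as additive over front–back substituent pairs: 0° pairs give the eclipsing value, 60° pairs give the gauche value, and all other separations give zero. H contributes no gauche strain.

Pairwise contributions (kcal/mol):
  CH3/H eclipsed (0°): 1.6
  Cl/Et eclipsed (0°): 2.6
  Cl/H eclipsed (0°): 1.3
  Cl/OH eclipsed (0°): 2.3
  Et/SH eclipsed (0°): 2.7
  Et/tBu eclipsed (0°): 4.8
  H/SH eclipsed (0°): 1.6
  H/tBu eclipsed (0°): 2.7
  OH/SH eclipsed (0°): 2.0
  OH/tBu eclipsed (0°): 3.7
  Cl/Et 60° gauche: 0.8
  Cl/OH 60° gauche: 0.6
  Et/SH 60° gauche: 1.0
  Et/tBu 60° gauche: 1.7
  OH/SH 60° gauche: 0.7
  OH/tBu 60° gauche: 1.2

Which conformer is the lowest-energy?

A (staggered): Et(120°)/Cl(60°) gauche 0.8; Et(120°)/tBu(180°) gauche 1.7; OH(240°)/SH(300°) gauche 0.7; OH(240°)/tBu(180°) gauche 1.2 → 4.4 kcal/mol.
B (eclipsed): H(0°)/SH(0°) eclipsed 1.6; Et(120°)/Cl(120°) eclipsed 2.6; OH(240°)/tBu(240°) eclipsed 3.7 → 7.9 kcal/mol.
C (eclipsed): H(0°)/Cl(0°) eclipsed 1.3; Et(120°)/tBu(120°) eclipsed 4.8; OH(240°)/SH(240°) eclipsed 2.0 → 8.1 kcal/mol.
D (staggered): Et(120°)/SH(60°) gauche 1.0; Et(120°)/Cl(180°) gauche 0.8; OH(240°)/Cl(180°) gauche 0.6; OH(240°)/tBu(300°) gauche 1.2 → 3.6 kcal/mol.
E (eclipsed): H(0°)/tBu(0°) eclipsed 2.7; Et(120°)/SH(120°) eclipsed 2.7; OH(240°)/Cl(240°) eclipsed 2.3 → 7.7 kcal/mol.
D has the lowest total (3.6 kcal/mol).

D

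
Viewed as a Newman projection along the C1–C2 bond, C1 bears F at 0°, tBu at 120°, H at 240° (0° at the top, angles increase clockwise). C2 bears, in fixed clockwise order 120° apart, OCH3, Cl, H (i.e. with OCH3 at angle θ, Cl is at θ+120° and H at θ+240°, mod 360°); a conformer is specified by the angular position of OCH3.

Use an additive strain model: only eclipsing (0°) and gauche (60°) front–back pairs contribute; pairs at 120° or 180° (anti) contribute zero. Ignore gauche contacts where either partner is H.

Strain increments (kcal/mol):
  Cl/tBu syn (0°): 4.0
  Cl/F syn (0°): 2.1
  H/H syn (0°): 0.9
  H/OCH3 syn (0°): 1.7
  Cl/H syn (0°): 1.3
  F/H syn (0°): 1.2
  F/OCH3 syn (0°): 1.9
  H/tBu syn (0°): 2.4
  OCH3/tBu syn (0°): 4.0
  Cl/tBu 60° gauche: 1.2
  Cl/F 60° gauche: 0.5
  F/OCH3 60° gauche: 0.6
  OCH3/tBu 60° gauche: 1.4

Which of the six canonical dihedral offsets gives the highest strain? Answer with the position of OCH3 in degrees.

OCH3 at 0° is eclipsed. F at 0° is eclipsed with OCH3 at 0° (1.9); tBu at 120° is eclipsed with Cl at 120° (4.0); H at 240° is eclipsed with H at 240° (0.9). Total 6.8 kcal/mol.
OCH3 at 60° is staggered. F at 0° is gauche with OCH3 at 60° (0.6); tBu at 120° is gauche with OCH3 at 60° (1.4); tBu at 120° is gauche with Cl at 180° (1.2). Total 3.2 kcal/mol.
OCH3 at 120° is eclipsed. F at 0° is eclipsed with H at 0° (1.2); tBu at 120° is eclipsed with OCH3 at 120° (4.0); H at 240° is eclipsed with Cl at 240° (1.3). Total 6.5 kcal/mol.
OCH3 at 180° is staggered. F at 0° is gauche with Cl at 300° (0.5); tBu at 120° is gauche with OCH3 at 180° (1.4). Total 1.9 kcal/mol.
OCH3 at 240° is eclipsed. F at 0° is eclipsed with Cl at 0° (2.1); tBu at 120° is eclipsed with H at 120° (2.4); H at 240° is eclipsed with OCH3 at 240° (1.7). Total 6.2 kcal/mol.
OCH3 at 300° is staggered. F at 0° is gauche with OCH3 at 300° (0.6); F at 0° is gauche with Cl at 60° (0.5); tBu at 120° is gauche with Cl at 60° (1.2). Total 2.3 kcal/mol.
The maximum (6.8 kcal/mol) occurs with OCH3 at 0°.

0°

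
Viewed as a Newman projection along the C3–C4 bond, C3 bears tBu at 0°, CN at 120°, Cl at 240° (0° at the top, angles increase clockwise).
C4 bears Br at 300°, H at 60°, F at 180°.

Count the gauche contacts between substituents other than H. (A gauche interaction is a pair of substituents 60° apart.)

4

Non-H gauche pairs: tBu(0°)/Br(300°); CN(120°)/F(180°); Cl(240°)/Br(300°); Cl(240°)/F(180°) — 4 interactions.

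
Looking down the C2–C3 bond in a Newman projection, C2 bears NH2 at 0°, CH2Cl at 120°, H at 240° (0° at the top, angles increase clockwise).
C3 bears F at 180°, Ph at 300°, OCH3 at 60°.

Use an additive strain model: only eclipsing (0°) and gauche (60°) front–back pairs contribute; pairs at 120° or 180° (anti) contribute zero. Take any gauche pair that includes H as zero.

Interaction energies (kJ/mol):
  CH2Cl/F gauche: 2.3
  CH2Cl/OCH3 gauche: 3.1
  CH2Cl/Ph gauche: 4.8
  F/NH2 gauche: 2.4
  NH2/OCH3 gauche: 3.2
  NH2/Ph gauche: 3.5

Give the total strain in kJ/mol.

12.1 kJ/mol

This conformer (staggered): NH2(0°)/Ph(300°) gauche 3.5; NH2(0°)/OCH3(60°) gauche 3.2; CH2Cl(120°)/F(180°) gauche 2.3; CH2Cl(120°)/OCH3(60°) gauche 3.1 → 12.1 kJ/mol.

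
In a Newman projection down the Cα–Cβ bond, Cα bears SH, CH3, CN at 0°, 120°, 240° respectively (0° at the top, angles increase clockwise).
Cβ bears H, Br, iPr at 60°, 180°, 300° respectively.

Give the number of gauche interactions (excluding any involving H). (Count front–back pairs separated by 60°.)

4

Non-H gauche pairs: SH(0°)/iPr(300°); CH3(120°)/Br(180°); CN(240°)/Br(180°); CN(240°)/iPr(300°) — 4 interactions.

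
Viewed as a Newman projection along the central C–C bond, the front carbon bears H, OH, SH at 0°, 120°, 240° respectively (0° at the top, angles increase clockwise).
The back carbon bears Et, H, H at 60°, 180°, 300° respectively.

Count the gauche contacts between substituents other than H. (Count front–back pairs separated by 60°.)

Non-H gauche pairs: OH(120°)/Et(60°) — 1 interaction.

1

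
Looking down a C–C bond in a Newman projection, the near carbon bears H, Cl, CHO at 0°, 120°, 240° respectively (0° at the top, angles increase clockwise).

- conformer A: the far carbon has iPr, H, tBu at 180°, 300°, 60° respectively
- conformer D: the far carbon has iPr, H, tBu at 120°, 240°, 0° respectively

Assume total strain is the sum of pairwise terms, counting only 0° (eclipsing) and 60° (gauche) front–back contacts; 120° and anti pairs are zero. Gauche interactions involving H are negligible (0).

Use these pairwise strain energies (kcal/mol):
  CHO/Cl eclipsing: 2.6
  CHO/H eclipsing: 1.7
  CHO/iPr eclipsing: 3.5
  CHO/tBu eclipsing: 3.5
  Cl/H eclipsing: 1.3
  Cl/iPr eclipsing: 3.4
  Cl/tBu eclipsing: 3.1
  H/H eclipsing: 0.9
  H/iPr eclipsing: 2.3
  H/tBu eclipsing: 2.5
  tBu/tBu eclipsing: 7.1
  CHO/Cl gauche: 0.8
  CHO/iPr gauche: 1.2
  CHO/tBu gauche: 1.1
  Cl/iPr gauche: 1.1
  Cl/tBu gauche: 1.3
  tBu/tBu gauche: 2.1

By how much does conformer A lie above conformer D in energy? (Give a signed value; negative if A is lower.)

A (staggered): Cl(120°)/iPr(180°) gauche 1.1; Cl(120°)/tBu(60°) gauche 1.3; CHO(240°)/iPr(180°) gauche 1.2 → 3.6 kcal/mol.
D (eclipsed): H(0°)/tBu(0°) eclipsed 2.5; Cl(120°)/iPr(120°) eclipsed 3.4; CHO(240°)/H(240°) eclipsed 1.7 → 7.6 kcal/mol.
E(A) − E(D) = 3.6 − 7.6 = -4.0 kcal/mol.

-4.0 kcal/mol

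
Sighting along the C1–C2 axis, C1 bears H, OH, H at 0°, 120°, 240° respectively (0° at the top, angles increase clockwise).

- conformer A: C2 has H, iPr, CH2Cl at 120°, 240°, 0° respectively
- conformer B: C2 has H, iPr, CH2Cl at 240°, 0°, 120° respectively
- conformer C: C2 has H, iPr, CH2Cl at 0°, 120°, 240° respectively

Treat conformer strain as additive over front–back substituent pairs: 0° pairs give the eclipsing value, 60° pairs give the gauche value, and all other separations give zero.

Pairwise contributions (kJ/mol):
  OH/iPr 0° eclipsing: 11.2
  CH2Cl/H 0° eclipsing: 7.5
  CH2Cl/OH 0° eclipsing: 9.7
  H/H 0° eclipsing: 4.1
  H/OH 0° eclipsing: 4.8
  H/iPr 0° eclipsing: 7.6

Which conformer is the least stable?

C

A (eclipsed): H–CH2Cl eclipsed, OH–H eclipsed, H–iPr eclipsed; 7.5 + 4.8 + 7.6 = 19.9 kJ/mol.
B (eclipsed): H–iPr eclipsed, OH–CH2Cl eclipsed, H–H eclipsed; 7.6 + 9.7 + 4.1 = 21.4 kJ/mol.
C (eclipsed): H–H eclipsed, OH–iPr eclipsed, H–CH2Cl eclipsed; 4.1 + 11.2 + 7.5 = 22.8 kJ/mol.
C has the highest total (22.8 kJ/mol).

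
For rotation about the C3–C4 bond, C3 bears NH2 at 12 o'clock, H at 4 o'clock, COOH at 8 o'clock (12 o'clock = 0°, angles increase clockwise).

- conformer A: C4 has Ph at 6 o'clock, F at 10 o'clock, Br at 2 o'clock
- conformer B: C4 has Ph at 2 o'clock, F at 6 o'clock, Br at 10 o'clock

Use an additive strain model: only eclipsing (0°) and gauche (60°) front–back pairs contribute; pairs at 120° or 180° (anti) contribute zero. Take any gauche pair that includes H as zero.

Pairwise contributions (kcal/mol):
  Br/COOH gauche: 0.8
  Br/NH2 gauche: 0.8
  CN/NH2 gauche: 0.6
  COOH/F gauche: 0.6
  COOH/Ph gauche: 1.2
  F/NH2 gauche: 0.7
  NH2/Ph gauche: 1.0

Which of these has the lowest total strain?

A (staggered): NH2–F gauche, NH2–Br gauche, COOH–Ph gauche, COOH–F gauche; 0.7 + 0.8 + 1.2 + 0.6 = 3.3 kcal/mol.
B (staggered): NH2–Ph gauche, NH2–Br gauche, COOH–F gauche, COOH–Br gauche; 1.0 + 0.8 + 0.6 + 0.8 = 3.2 kcal/mol.
B has the lowest total (3.2 kcal/mol).

B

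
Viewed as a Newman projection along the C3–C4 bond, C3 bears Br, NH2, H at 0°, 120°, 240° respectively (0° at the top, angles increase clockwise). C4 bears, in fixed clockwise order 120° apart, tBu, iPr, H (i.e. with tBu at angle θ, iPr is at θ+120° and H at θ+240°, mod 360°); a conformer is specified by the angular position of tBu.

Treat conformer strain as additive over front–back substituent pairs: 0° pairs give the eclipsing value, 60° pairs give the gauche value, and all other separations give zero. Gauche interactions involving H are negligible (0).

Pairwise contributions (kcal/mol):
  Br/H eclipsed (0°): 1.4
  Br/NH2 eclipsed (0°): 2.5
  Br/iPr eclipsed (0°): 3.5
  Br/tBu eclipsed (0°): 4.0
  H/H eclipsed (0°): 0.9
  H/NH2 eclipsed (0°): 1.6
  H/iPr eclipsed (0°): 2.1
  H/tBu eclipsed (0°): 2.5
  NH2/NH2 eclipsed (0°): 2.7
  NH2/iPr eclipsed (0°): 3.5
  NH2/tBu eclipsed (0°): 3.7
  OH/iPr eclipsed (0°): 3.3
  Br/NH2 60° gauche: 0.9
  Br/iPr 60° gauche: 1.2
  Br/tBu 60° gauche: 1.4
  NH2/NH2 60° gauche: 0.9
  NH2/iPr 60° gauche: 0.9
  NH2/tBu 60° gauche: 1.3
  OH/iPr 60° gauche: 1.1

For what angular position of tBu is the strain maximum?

tBu at 0° (eclipsed): Br(0°)/tBu(0°) eclipsed 4.0; NH2(120°)/iPr(120°) eclipsed 3.5; H(240°)/H(240°) eclipsed 0.9 → 8.4 kcal/mol.
tBu at 60° (staggered): Br(0°)/tBu(60°) gauche 1.4; NH2(120°)/tBu(60°) gauche 1.3; NH2(120°)/iPr(180°) gauche 0.9 → 3.6 kcal/mol.
tBu at 120° (eclipsed): Br(0°)/H(0°) eclipsed 1.4; NH2(120°)/tBu(120°) eclipsed 3.7; H(240°)/iPr(240°) eclipsed 2.1 → 7.2 kcal/mol.
tBu at 180° (staggered): Br(0°)/iPr(300°) gauche 1.2; NH2(120°)/tBu(180°) gauche 1.3 → 2.5 kcal/mol.
tBu at 240° (eclipsed): Br(0°)/iPr(0°) eclipsed 3.5; NH2(120°)/H(120°) eclipsed 1.6; H(240°)/tBu(240°) eclipsed 2.5 → 7.6 kcal/mol.
tBu at 300° (staggered): Br(0°)/tBu(300°) gauche 1.4; Br(0°)/iPr(60°) gauche 1.2; NH2(120°)/iPr(60°) gauche 0.9 → 3.5 kcal/mol.
The maximum (8.4 kcal/mol) occurs with tBu at 0°.

0°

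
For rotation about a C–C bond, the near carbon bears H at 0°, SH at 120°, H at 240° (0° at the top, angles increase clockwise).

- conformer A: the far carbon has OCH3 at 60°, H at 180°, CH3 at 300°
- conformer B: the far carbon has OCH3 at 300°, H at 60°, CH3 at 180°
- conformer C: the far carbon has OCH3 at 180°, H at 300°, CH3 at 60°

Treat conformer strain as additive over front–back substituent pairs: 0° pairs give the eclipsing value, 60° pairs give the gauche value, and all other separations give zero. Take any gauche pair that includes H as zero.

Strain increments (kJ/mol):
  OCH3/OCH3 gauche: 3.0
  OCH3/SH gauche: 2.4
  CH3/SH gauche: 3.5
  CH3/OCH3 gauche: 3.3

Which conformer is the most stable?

A

A is staggered. SH at 120° is gauche with OCH3 at 60° (2.4). Total 2.4 kJ/mol.
B is staggered. SH at 120° is gauche with CH3 at 180° (3.5). Total 3.5 kJ/mol.
C is staggered. SH at 120° is gauche with OCH3 at 180° (2.4); SH at 120° is gauche with CH3 at 60° (3.5). Total 5.9 kJ/mol.
A has the lowest total (2.4 kJ/mol).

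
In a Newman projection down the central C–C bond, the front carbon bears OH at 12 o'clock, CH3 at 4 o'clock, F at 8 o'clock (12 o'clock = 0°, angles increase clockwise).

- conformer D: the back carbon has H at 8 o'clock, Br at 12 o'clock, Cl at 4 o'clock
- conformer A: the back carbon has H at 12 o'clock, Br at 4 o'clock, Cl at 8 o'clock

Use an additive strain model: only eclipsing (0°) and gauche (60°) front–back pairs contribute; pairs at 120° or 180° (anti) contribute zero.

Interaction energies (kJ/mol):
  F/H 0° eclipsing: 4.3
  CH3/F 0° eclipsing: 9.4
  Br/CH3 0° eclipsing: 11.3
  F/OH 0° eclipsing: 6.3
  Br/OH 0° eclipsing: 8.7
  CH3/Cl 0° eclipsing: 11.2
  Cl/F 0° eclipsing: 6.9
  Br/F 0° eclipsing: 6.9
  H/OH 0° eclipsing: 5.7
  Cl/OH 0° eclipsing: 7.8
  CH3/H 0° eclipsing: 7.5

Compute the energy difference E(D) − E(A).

D is eclipsed. OH at 0° is eclipsed with Br at 0° (8.7); CH3 at 120° is eclipsed with Cl at 120° (11.2); F at 240° is eclipsed with H at 240° (4.3). Total 24.2 kJ/mol.
A is eclipsed. OH at 0° is eclipsed with H at 0° (5.7); CH3 at 120° is eclipsed with Br at 120° (11.3); F at 240° is eclipsed with Cl at 240° (6.9). Total 23.9 kJ/mol.
E(D) − E(A) = 24.2 − 23.9 = +0.3 kJ/mol.

+0.3 kJ/mol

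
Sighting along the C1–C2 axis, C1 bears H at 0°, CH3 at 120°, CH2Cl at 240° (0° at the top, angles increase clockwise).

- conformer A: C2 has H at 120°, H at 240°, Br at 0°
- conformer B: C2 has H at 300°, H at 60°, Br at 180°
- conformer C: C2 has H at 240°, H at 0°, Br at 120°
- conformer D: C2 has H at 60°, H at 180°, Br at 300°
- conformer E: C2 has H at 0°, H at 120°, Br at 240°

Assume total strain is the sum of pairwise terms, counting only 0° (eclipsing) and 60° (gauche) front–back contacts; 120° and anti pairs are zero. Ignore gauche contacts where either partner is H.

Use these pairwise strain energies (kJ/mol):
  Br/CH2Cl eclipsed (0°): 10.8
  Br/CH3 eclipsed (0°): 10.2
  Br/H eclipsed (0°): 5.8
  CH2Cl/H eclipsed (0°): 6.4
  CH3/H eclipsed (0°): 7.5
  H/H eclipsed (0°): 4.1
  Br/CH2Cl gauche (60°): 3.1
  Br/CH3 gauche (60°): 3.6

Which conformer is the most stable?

A (eclipsed): H(0°)/Br(0°) eclipsed 5.8; CH3(120°)/H(120°) eclipsed 7.5; CH2Cl(240°)/H(240°) eclipsed 6.4 → 19.7 kJ/mol.
B (staggered): CH3(120°)/Br(180°) gauche 3.6; CH2Cl(240°)/Br(180°) gauche 3.1 → 6.7 kJ/mol.
C (eclipsed): H(0°)/H(0°) eclipsed 4.1; CH3(120°)/Br(120°) eclipsed 10.2; CH2Cl(240°)/H(240°) eclipsed 6.4 → 20.7 kJ/mol.
D (staggered): CH2Cl(240°)/Br(300°) gauche 3.1 → 3.1 kJ/mol.
E (eclipsed): H(0°)/H(0°) eclipsed 4.1; CH3(120°)/H(120°) eclipsed 7.5; CH2Cl(240°)/Br(240°) eclipsed 10.8 → 22.4 kJ/mol.
D has the lowest total (3.1 kJ/mol).

D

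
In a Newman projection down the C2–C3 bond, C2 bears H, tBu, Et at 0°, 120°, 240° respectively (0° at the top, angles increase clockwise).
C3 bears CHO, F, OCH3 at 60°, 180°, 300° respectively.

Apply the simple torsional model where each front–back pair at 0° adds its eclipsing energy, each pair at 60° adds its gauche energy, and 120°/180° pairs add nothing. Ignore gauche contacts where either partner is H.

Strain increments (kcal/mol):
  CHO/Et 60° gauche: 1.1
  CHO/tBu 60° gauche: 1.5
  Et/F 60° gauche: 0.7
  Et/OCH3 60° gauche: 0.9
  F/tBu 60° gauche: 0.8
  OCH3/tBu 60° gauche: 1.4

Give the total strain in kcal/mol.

3.9 kcal/mol

This conformer (staggered): tBu–CHO gauche, tBu–F gauche, Et–F gauche, Et–OCH3 gauche; 1.5 + 0.8 + 0.7 + 0.9 = 3.9 kcal/mol.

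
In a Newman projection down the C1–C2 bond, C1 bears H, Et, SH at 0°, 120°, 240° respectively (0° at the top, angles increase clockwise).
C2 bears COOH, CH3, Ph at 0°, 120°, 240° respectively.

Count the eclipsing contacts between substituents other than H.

2

Non-H eclipsing pairs: Et(120°)/CH3(120°); SH(240°)/Ph(240°) — 2 interactions.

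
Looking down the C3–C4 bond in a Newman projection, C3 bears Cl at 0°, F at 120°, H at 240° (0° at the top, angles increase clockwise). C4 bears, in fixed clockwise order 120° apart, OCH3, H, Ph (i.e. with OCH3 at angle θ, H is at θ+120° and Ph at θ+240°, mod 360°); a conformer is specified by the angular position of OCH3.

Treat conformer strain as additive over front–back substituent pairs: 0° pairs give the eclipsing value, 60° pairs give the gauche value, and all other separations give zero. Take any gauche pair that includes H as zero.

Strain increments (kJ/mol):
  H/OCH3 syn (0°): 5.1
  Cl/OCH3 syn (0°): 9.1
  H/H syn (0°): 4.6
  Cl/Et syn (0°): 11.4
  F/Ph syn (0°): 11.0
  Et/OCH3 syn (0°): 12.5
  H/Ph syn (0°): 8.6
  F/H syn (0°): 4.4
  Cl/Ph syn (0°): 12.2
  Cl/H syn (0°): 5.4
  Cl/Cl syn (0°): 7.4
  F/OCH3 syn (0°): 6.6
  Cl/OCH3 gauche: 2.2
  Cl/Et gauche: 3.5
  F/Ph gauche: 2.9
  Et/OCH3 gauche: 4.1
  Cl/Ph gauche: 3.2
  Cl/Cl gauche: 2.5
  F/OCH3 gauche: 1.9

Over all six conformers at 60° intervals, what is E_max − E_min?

OCH3 at 0° (eclipsed): Cl(0°)/OCH3(0°) eclipsed 9.1; F(120°)/H(120°) eclipsed 4.4; H(240°)/Ph(240°) eclipsed 8.6 → 22.1 kJ/mol.
OCH3 at 60° (staggered): Cl(0°)/OCH3(60°) gauche 2.2; Cl(0°)/Ph(300°) gauche 3.2; F(120°)/OCH3(60°) gauche 1.9 → 7.3 kJ/mol.
OCH3 at 120° (eclipsed): Cl(0°)/Ph(0°) eclipsed 12.2; F(120°)/OCH3(120°) eclipsed 6.6; H(240°)/H(240°) eclipsed 4.6 → 23.4 kJ/mol.
OCH3 at 180° (staggered): Cl(0°)/Ph(60°) gauche 3.2; F(120°)/OCH3(180°) gauche 1.9; F(120°)/Ph(60°) gauche 2.9 → 8.0 kJ/mol.
OCH3 at 240° (eclipsed): Cl(0°)/H(0°) eclipsed 5.4; F(120°)/Ph(120°) eclipsed 11.0; H(240°)/OCH3(240°) eclipsed 5.1 → 21.5 kJ/mol.
OCH3 at 300° (staggered): Cl(0°)/OCH3(300°) gauche 2.2; F(120°)/Ph(180°) gauche 2.9 → 5.1 kJ/mol.
Max at 120° (23.4 kJ/mol), min at 300° (5.1 kJ/mol); barrier = 18.3 kJ/mol.

18.3 kJ/mol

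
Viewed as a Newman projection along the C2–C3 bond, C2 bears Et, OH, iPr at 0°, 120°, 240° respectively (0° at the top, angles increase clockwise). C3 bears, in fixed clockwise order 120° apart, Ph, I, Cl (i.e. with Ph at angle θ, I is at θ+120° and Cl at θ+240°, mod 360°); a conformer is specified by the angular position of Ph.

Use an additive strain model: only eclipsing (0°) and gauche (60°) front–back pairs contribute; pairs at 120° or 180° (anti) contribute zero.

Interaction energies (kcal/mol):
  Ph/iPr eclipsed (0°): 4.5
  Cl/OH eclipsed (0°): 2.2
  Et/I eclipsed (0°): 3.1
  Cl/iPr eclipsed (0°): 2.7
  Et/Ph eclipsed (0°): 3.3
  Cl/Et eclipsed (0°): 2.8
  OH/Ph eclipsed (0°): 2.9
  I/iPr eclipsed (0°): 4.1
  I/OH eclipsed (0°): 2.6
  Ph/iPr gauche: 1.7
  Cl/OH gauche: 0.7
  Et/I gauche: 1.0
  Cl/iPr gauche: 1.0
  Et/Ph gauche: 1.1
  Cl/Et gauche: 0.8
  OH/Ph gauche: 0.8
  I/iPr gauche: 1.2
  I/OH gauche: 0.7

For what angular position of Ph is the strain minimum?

Ph at 0° is eclipsed. Et at 0° is eclipsed with Ph at 0° (3.3); OH at 120° is eclipsed with I at 120° (2.6); iPr at 240° is eclipsed with Cl at 240° (2.7). Total 8.6 kcal/mol.
Ph at 60° is staggered. Et at 0° is gauche with Ph at 60° (1.1); Et at 0° is gauche with Cl at 300° (0.8); OH at 120° is gauche with Ph at 60° (0.8); OH at 120° is gauche with I at 180° (0.7); iPr at 240° is gauche with I at 180° (1.2); iPr at 240° is gauche with Cl at 300° (1.0). Total 5.6 kcal/mol.
Ph at 120° is eclipsed. Et at 0° is eclipsed with Cl at 0° (2.8); OH at 120° is eclipsed with Ph at 120° (2.9); iPr at 240° is eclipsed with I at 240° (4.1). Total 9.8 kcal/mol.
Ph at 180° is staggered. Et at 0° is gauche with I at 300° (1.0); Et at 0° is gauche with Cl at 60° (0.8); OH at 120° is gauche with Ph at 180° (0.8); OH at 120° is gauche with Cl at 60° (0.7); iPr at 240° is gauche with Ph at 180° (1.7); iPr at 240° is gauche with I at 300° (1.2). Total 6.2 kcal/mol.
Ph at 240° is eclipsed. Et at 0° is eclipsed with I at 0° (3.1); OH at 120° is eclipsed with Cl at 120° (2.2); iPr at 240° is eclipsed with Ph at 240° (4.5). Total 9.8 kcal/mol.
Ph at 300° is staggered. Et at 0° is gauche with Ph at 300° (1.1); Et at 0° is gauche with I at 60° (1.0); OH at 120° is gauche with I at 60° (0.7); OH at 120° is gauche with Cl at 180° (0.7); iPr at 240° is gauche with Ph at 300° (1.7); iPr at 240° is gauche with Cl at 180° (1.0). Total 6.2 kcal/mol.
The minimum (5.6 kcal/mol) occurs with Ph at 60°.

60°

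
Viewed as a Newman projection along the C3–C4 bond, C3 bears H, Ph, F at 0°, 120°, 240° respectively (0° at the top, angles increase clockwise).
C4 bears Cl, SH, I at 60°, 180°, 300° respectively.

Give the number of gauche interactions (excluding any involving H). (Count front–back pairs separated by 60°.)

4

Non-H gauche pairs: Ph(120°)/Cl(60°); Ph(120°)/SH(180°); F(240°)/SH(180°); F(240°)/I(300°) — 4 interactions.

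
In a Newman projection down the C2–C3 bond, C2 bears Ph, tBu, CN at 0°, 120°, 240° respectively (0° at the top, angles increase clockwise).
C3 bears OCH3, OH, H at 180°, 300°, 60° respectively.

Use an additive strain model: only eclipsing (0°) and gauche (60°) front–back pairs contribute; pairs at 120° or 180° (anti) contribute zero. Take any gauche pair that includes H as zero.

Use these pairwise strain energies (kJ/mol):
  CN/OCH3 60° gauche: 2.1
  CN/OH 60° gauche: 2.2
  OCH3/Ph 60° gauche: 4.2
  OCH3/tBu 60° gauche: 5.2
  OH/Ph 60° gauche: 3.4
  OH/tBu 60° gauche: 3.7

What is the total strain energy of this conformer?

This conformer is staggered. Ph at 0° is gauche with OH at 300° (3.4); tBu at 120° is gauche with OCH3 at 180° (5.2); CN at 240° is gauche with OCH3 at 180° (2.1); CN at 240° is gauche with OH at 300° (2.2). Total 12.9 kJ/mol.

12.9 kJ/mol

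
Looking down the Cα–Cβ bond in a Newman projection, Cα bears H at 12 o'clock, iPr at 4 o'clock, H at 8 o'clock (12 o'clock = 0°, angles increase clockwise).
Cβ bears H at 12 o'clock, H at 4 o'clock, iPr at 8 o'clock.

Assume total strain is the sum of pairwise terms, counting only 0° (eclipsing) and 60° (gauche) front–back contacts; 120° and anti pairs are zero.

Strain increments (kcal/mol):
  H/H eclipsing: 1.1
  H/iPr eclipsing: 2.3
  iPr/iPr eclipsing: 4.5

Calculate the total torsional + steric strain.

5.7 kcal/mol

This conformer (eclipsed): H(0°)/H(0°) eclipsed 1.1; iPr(120°)/H(120°) eclipsed 2.3; H(240°)/iPr(240°) eclipsed 2.3 → 5.7 kcal/mol.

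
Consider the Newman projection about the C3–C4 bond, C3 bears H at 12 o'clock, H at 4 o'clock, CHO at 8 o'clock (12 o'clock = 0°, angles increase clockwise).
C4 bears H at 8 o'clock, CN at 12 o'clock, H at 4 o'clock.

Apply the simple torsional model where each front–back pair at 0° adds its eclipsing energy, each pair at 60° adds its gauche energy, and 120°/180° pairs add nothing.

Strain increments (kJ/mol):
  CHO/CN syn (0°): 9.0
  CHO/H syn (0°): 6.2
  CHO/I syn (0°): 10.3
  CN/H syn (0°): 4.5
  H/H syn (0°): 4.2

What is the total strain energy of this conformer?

This conformer (eclipsed): H–CN eclipsed, H–H eclipsed, CHO–H eclipsed; 4.5 + 4.2 + 6.2 = 14.9 kJ/mol.

14.9 kJ/mol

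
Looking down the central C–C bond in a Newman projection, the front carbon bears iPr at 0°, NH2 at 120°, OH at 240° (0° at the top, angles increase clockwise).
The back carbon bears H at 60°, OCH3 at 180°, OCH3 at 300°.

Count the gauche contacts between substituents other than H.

4

Non-H gauche pairs: iPr(0°)/OCH3(300°); NH2(120°)/OCH3(180°); OH(240°)/OCH3(180°); OH(240°)/OCH3(300°) — 4 interactions.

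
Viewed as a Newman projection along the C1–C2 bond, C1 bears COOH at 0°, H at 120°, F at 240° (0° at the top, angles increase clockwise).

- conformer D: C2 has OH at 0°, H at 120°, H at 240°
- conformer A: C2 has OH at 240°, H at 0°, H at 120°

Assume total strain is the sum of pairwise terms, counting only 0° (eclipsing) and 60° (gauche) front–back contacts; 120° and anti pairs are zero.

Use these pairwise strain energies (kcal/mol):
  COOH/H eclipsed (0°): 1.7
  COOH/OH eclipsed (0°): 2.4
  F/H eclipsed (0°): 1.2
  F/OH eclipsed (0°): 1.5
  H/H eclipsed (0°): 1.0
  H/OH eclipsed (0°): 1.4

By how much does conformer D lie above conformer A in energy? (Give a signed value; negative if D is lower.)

+0.4 kcal/mol

D (eclipsed): COOH–OH eclipsed, H–H eclipsed, F–H eclipsed; 2.4 + 1.0 + 1.2 = 4.6 kcal/mol.
A (eclipsed): COOH–H eclipsed, H–H eclipsed, F–OH eclipsed; 1.7 + 1.0 + 1.5 = 4.2 kcal/mol.
E(D) − E(A) = 4.6 − 4.2 = +0.4 kcal/mol.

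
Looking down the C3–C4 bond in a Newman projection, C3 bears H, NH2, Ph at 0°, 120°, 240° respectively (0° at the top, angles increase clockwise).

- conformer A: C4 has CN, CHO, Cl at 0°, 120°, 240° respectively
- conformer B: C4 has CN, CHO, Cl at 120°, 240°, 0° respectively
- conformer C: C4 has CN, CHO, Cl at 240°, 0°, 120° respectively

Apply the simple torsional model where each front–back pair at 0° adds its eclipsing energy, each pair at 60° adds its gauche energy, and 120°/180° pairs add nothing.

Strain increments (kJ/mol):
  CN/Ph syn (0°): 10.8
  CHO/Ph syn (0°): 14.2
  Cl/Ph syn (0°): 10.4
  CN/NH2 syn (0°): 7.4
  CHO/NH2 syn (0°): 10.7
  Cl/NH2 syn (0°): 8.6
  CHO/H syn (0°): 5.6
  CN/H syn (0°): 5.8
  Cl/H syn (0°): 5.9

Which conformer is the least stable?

B

A (eclipsed): H(0°)/CN(0°) eclipsed 5.8; NH2(120°)/CHO(120°) eclipsed 10.7; Ph(240°)/Cl(240°) eclipsed 10.4 → 26.9 kJ/mol.
B (eclipsed): H(0°)/Cl(0°) eclipsed 5.9; NH2(120°)/CN(120°) eclipsed 7.4; Ph(240°)/CHO(240°) eclipsed 14.2 → 27.5 kJ/mol.
C (eclipsed): H(0°)/CHO(0°) eclipsed 5.6; NH2(120°)/Cl(120°) eclipsed 8.6; Ph(240°)/CN(240°) eclipsed 10.8 → 25.0 kJ/mol.
B has the highest total (27.5 kJ/mol).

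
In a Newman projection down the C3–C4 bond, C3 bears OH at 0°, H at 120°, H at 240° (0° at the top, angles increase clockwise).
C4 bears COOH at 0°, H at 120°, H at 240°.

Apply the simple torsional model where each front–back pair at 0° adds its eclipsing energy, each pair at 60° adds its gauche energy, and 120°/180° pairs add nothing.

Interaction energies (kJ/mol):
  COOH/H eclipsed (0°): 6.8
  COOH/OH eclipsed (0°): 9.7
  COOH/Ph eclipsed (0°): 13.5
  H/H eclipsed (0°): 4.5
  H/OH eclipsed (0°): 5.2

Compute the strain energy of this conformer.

This conformer (eclipsed): OH–COOH eclipsed, H–H eclipsed, H–H eclipsed; 9.7 + 4.5 + 4.5 = 18.7 kJ/mol.

18.7 kJ/mol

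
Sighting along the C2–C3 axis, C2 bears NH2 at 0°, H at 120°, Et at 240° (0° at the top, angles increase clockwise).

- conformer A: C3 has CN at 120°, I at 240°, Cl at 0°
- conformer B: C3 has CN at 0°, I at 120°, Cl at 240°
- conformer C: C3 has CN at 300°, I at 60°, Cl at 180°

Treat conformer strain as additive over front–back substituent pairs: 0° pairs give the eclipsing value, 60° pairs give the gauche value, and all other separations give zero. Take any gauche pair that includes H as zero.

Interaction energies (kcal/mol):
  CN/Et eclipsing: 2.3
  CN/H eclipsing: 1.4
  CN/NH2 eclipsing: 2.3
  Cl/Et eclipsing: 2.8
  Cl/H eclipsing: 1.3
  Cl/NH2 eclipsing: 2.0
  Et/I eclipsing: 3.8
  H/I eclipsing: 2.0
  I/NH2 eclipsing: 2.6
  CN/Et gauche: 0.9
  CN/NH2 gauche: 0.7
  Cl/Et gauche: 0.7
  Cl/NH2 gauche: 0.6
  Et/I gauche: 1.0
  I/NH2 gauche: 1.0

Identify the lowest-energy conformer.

C

A (eclipsed): NH2–Cl eclipsed, H–CN eclipsed, Et–I eclipsed; 2.0 + 1.4 + 3.8 = 7.2 kcal/mol.
B (eclipsed): NH2–CN eclipsed, H–I eclipsed, Et–Cl eclipsed; 2.3 + 2.0 + 2.8 = 7.1 kcal/mol.
C (staggered): NH2–CN gauche, NH2–I gauche, Et–CN gauche, Et–Cl gauche; 0.7 + 1.0 + 0.9 + 0.7 = 3.3 kcal/mol.
C has the lowest total (3.3 kcal/mol).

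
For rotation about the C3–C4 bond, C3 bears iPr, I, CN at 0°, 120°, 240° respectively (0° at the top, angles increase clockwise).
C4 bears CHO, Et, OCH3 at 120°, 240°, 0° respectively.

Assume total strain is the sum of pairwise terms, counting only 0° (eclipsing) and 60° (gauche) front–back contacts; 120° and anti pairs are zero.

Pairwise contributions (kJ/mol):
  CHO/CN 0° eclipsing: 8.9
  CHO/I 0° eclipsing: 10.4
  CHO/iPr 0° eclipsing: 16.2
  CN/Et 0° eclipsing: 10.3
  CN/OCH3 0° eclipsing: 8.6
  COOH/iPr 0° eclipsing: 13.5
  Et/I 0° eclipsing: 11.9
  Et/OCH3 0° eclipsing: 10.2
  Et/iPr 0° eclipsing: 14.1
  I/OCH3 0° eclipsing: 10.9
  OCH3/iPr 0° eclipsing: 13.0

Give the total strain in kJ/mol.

33.7 kJ/mol

This conformer (eclipsed): iPr(0°)/OCH3(0°) eclipsed 13.0; I(120°)/CHO(120°) eclipsed 10.4; CN(240°)/Et(240°) eclipsed 10.3 → 33.7 kJ/mol.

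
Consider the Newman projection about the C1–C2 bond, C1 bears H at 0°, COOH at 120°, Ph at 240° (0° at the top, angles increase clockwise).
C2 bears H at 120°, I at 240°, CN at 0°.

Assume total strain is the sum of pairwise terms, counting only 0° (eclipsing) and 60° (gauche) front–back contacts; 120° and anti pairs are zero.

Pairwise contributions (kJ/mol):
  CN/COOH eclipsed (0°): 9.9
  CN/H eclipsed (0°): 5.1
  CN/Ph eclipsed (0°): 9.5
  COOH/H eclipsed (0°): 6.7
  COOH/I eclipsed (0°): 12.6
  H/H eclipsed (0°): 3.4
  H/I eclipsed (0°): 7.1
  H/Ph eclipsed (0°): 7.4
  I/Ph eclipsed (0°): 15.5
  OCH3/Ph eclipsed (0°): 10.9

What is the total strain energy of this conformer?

27.3 kJ/mol

This conformer is eclipsed. H at 0° is eclipsed with CN at 0° (5.1); COOH at 120° is eclipsed with H at 120° (6.7); Ph at 240° is eclipsed with I at 240° (15.5). Total 27.3 kJ/mol.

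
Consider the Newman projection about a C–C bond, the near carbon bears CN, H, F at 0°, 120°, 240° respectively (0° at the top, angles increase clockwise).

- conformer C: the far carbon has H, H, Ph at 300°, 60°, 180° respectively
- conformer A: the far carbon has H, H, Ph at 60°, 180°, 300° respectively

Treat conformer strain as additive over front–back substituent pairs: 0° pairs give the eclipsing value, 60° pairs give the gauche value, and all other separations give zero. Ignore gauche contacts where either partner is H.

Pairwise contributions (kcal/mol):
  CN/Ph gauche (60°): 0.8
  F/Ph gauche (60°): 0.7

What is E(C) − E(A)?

-0.8 kcal/mol

C (staggered): F–Ph gauche; 0.7 = 0.7 kcal/mol.
A (staggered): CN–Ph gauche, F–Ph gauche; 0.8 + 0.7 = 1.5 kcal/mol.
E(C) − E(A) = 0.7 − 1.5 = -0.8 kcal/mol.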